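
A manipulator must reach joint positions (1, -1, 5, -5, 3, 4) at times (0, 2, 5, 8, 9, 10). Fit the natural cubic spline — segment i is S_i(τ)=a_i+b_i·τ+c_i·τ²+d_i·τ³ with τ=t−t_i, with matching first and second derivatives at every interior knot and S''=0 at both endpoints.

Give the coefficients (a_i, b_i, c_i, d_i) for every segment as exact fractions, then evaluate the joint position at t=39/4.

Δ: Δ0=-1, Δ1=2, Δ2=-10/3, Δ3=8, Δ4=1
row 1: diag=10, rhs=18; c'=3/10, d'=9/5
row 2: denom=12−3·3/10=111/10; d'=(-32−3·9/5)/(111/10)=-374/111
row 3: denom=8−3·10/37=266/37; d'=(68−3·-374/111)/(266/37)=1445/133
row 4: denom=4−1·37/266=1027/266; d'=(-42−1·1445/133)/(1027/266)=-178/13
back: M4=-178/13
back: M3=1445/133−37/266·-178/13=166/13
back: M2=-374/111−10/37·166/13=-266/39
back: M1=9/5−3/10·-266/39=50/13
M: M0=0, M1=50/13, M2=-266/39, M3=166/13, M4=-178/13, M5=0
seg 0: a=1, c=M0/2=0, d=(M1−M0)/(6·2)=25/78, b=Δ0−h0·(2M0+M1)/6=-89/39
seg 1: a=-1, c=M1/2=25/13, d=(M2−M1)/(6·3)=-16/27, b=Δ1−h1·(2M1+M2)/6=61/39
seg 2: a=5, c=M2/2=-133/39, d=(M3−M2)/(6·3)=382/351, b=Δ2−h2·(2M2+M3)/6=-113/39
seg 3: a=-5, c=M3/2=83/13, d=(M4−M3)/(6·1)=-172/39, b=Δ3−h3·(2M3+M4)/6=235/39
seg 4: a=3, c=M4/2=-89/13, d=(M5−M4)/(6·1)=89/39, b=Δ4−h4·(2M4+M5)/6=217/39
t_q=39/4 → seg 4, τ=3/4; S=3+217/39·τ+-89/13·τ²+89/39·τ³=3565/832

  seg 0: a=1 b=-89/39 c=0 d=25/78
  seg 1: a=-1 b=61/39 c=25/13 d=-16/27
  seg 2: a=5 b=-113/39 c=-133/39 d=382/351
  seg 3: a=-5 b=235/39 c=83/13 d=-172/39
  seg 4: a=3 b=217/39 c=-89/13 d=89/39
S(39/4) = 3565/832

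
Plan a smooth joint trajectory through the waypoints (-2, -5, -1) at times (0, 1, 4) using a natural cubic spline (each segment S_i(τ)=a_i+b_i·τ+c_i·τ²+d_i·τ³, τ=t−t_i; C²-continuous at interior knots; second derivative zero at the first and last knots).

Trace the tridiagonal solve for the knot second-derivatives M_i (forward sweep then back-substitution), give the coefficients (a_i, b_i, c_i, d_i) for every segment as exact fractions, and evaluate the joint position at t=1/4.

Δ: Δ0=-3, Δ1=4/3
row 1: diag=8, rhs=26; c'=3/8, d'=13/4
back: M1=13/4
M: M0=0, M1=13/4, M2=0
seg 0: a=-2, c=M0/2=0, d=(M1−M0)/(6·1)=13/24, b=Δ0−h0·(2M0+M1)/6=-85/24
seg 1: a=-5, c=M1/2=13/8, d=(M2−M1)/(6·3)=-13/72, b=Δ1−h1·(2M1+M2)/6=-23/12
t_q=1/4 → seg 0, τ=1/4; S=-2+-85/24·τ+0·τ²+13/24·τ³=-1473/512

  seg 0: a=-2 b=-85/24 c=0 d=13/24
  seg 1: a=-5 b=-23/12 c=13/8 d=-13/72
S(1/4) = -1473/512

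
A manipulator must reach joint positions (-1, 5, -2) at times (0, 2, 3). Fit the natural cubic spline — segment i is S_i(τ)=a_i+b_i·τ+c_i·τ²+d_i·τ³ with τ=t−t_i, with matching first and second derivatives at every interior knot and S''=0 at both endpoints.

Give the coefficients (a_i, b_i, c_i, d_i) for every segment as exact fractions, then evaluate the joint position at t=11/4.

Δ: Δ0=3, Δ1=-7
row 1: diag=6, rhs=-60; c'=1/6, d'=-10
back: M1=-10
M: M0=0, M1=-10, M2=0
seg 0: a=-1, c=M0/2=0, d=(M1−M0)/(6·2)=-5/6, b=Δ0−h0·(2M0+M1)/6=19/3
seg 1: a=5, c=M1/2=-5, d=(M2−M1)/(6·1)=5/3, b=Δ1−h1·(2M1+M2)/6=-11/3
t_q=11/4 → seg 1, τ=3/4; S=5+-11/3·τ+-5·τ²+5/3·τ³=9/64

  seg 0: a=-1 b=19/3 c=0 d=-5/6
  seg 1: a=5 b=-11/3 c=-5 d=5/3
S(11/4) = 9/64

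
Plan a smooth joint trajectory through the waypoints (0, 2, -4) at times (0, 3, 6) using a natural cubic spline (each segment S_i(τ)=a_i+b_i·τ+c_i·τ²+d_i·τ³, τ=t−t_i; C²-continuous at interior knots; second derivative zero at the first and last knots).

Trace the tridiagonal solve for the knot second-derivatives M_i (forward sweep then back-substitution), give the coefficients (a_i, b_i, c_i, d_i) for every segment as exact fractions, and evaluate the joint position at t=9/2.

  seg 0: a=0 b=4/3 c=0 d=-2/27
  seg 1: a=2 b=-2/3 c=-2/3 d=2/27
S(9/2) = -1/4

Δ: Δ0=2/3, Δ1=-2
row 1: diag=12, rhs=-16; c'=1/4, d'=-4/3
back: M1=-4/3
M: M0=0, M1=-4/3, M2=0
seg 0: a=0, c=M0/2=0, d=(M1−M0)/(6·3)=-2/27, b=Δ0−h0·(2M0+M1)/6=4/3
seg 1: a=2, c=M1/2=-2/3, d=(M2−M1)/(6·3)=2/27, b=Δ1−h1·(2M1+M2)/6=-2/3
t_q=9/2 → seg 1, τ=3/2; S=2+-2/3·τ+-2/3·τ²+2/27·τ³=-1/4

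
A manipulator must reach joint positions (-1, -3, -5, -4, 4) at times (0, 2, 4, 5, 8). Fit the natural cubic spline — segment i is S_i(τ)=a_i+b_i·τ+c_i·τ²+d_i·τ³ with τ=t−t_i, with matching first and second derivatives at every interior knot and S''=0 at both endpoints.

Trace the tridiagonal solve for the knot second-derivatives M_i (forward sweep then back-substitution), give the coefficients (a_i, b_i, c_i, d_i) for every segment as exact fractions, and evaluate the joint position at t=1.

  seg 0: a=-1 b=-5/6 c=0 d=-1/24
  seg 1: a=-3 b=-4/3 c=-1/4 d=5/24
  seg 2: a=-5 b=1/6 c=1 d=-1/6
  seg 3: a=-4 b=5/3 c=1/2 d=-1/18
S(1) = -15/8

Δ: Δ0=-1, Δ1=-1, Δ2=1, Δ3=8/3
row 1: diag=8, rhs=0; c'=1/4, d'=0
row 2: denom=6−2·1/4=11/2; d'=(12−2·0)/(11/2)=24/11
row 3: denom=8−1·2/11=86/11; d'=(10−1·24/11)/(86/11)=1
back: M3=1
back: M2=24/11−2/11·1=2
back: M1=0−1/4·2=-1/2
M: M0=0, M1=-1/2, M2=2, M3=1, M4=0
seg 0: a=-1, c=M0/2=0, d=(M1−M0)/(6·2)=-1/24, b=Δ0−h0·(2M0+M1)/6=-5/6
seg 1: a=-3, c=M1/2=-1/4, d=(M2−M1)/(6·2)=5/24, b=Δ1−h1·(2M1+M2)/6=-4/3
seg 2: a=-5, c=M2/2=1, d=(M3−M2)/(6·1)=-1/6, b=Δ2−h2·(2M2+M3)/6=1/6
seg 3: a=-4, c=M3/2=1/2, d=(M4−M3)/(6·3)=-1/18, b=Δ3−h3·(2M3+M4)/6=5/3
t_q=1 → seg 0, τ=1; S=-1+-5/6·τ+0·τ²+-1/24·τ³=-15/8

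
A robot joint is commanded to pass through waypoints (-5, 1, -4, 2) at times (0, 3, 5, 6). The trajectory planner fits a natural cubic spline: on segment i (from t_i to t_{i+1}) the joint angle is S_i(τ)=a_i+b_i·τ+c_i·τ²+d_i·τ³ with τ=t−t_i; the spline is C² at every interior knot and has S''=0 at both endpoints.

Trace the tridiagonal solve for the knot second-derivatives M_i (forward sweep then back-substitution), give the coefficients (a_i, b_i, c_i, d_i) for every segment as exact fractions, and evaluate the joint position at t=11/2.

Δ: Δ0=2, Δ1=-5/2, Δ2=6
row 1: diag=10, rhs=-27; c'=1/5, d'=-27/10
row 2: denom=6−2·1/5=28/5; d'=(51−2·-27/10)/(28/5)=141/14
back: M2=141/14
back: M1=-27/10−1/5·141/14=-33/7
M: M0=0, M1=-33/7, M2=141/14, M3=0
seg 0: a=-5, c=M0/2=0, d=(M1−M0)/(6·3)=-11/42, b=Δ0−h0·(2M0+M1)/6=61/14
seg 1: a=1, c=M1/2=-33/14, d=(M2−M1)/(6·2)=69/56, b=Δ1−h1·(2M1+M2)/6=-19/7
seg 2: a=-4, c=M2/2=141/28, d=(M3−M2)/(6·1)=-47/28, b=Δ2−h2·(2M2+M3)/6=37/14
t_q=11/2 → seg 2, τ=1/2; S=-4+37/14·τ+141/28·τ²+-47/28·τ³=-365/224

  seg 0: a=-5 b=61/14 c=0 d=-11/42
  seg 1: a=1 b=-19/7 c=-33/14 d=69/56
  seg 2: a=-4 b=37/14 c=141/28 d=-47/28
S(11/2) = -365/224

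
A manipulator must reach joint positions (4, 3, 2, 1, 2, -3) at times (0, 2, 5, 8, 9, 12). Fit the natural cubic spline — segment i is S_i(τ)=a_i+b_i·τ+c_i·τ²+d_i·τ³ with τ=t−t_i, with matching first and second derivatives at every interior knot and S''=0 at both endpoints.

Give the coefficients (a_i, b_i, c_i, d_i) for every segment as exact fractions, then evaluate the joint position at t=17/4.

Δ: Δ0=-1/2, Δ1=-1/3, Δ2=-1/3, Δ3=1, Δ4=-5/3
row 1: diag=10, rhs=1; c'=3/10, d'=1/10
row 2: denom=12−3·3/10=111/10; d'=(0−3·1/10)/(111/10)=-1/37
row 3: denom=8−3·10/37=266/37; d'=(8−3·-1/37)/(266/37)=299/266
row 4: denom=8−1·37/266=2091/266; d'=(-16−1·299/266)/(2091/266)=-4555/2091
back: M4=-4555/2091
back: M3=299/266−37/266·-4555/2091=2984/2091
back: M2=-1/37−10/37·2984/2091=-863/2091
back: M1=1/10−3/10·-863/2091=156/697
M: M0=0, M1=156/697, M2=-863/2091, M3=2984/2091, M4=-4555/2091, M5=0
seg 0: a=4, c=M0/2=0, d=(M1−M0)/(6·2)=13/697, b=Δ0−h0·(2M0+M1)/6=-801/1394
seg 1: a=3, c=M1/2=78/697, d=(M2−M1)/(6·3)=-1331/37638, b=Δ1−h1·(2M1+M2)/6=-489/1394
seg 2: a=2, c=M2/2=-863/4182, d=(M3−M2)/(6·3)=3847/37638, b=Δ2−h2·(2M2+M3)/6=-26/41
seg 3: a=1, c=M3/2=1492/2091, d=(M4−M3)/(6·1)=-2513/4182, b=Δ3−h3·(2M3+M4)/6=1237/1394
seg 4: a=2, c=M4/2=-4555/4182, d=(M5−M4)/(6·3)=4555/37638, b=Δ4−h4·(2M4+M5)/6=1070/2091
t_q=17/4 → seg 1, τ=9/4; S=3+-489/1394·τ+78/697·τ²+-1331/37638·τ³=211839/89216

  seg 0: a=4 b=-801/1394 c=0 d=13/697
  seg 1: a=3 b=-489/1394 c=78/697 d=-1331/37638
  seg 2: a=2 b=-26/41 c=-863/4182 d=3847/37638
  seg 3: a=1 b=1237/1394 c=1492/2091 d=-2513/4182
  seg 4: a=2 b=1070/2091 c=-4555/4182 d=4555/37638
S(17/4) = 211839/89216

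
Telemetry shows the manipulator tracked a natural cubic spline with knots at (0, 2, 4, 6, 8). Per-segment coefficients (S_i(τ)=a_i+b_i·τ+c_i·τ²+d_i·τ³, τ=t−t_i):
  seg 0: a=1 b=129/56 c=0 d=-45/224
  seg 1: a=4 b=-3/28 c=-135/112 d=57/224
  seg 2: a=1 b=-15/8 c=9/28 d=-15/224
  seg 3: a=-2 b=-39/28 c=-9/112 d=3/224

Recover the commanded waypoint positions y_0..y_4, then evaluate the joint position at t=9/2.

y_0=1 y_1=4 y_2=1 y_3=-2 y_4=-5
S(9/2) = 241/1792

y_0 = S_0(0) = a_0 = 1
y_1 = S_1(0) = a_1 = 4
y_2 = S_2(0) = a_2 = 1
y_3 = S_3(0) = a_3 = -2
y_4 = S_3(2) = -5
t_q=9/2 is in segment 2 (τ=1/2); S_2(τ)=241/1792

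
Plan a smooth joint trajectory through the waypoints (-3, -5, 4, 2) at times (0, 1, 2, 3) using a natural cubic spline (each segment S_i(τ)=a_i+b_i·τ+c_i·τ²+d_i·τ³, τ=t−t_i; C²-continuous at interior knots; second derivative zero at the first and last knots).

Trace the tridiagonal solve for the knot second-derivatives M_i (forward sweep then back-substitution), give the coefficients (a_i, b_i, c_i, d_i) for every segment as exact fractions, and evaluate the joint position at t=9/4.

  seg 0: a=-3 b=-17/3 c=0 d=11/3
  seg 1: a=-5 b=16/3 c=11 d=-22/3
  seg 2: a=4 b=16/3 c=-11 d=11/3
S(9/4) = 301/64

Δ: Δ0=-2, Δ1=9, Δ2=-2
row 1: diag=4, rhs=66; c'=1/4, d'=33/2
row 2: denom=4−1·1/4=15/4; d'=(-66−1·33/2)/(15/4)=-22
back: M2=-22
back: M1=33/2−1/4·-22=22
M: M0=0, M1=22, M2=-22, M3=0
seg 0: a=-3, c=M0/2=0, d=(M1−M0)/(6·1)=11/3, b=Δ0−h0·(2M0+M1)/6=-17/3
seg 1: a=-5, c=M1/2=11, d=(M2−M1)/(6·1)=-22/3, b=Δ1−h1·(2M1+M2)/6=16/3
seg 2: a=4, c=M2/2=-11, d=(M3−M2)/(6·1)=11/3, b=Δ2−h2·(2M2+M3)/6=16/3
t_q=9/4 → seg 2, τ=1/4; S=4+16/3·τ+-11·τ²+11/3·τ³=301/64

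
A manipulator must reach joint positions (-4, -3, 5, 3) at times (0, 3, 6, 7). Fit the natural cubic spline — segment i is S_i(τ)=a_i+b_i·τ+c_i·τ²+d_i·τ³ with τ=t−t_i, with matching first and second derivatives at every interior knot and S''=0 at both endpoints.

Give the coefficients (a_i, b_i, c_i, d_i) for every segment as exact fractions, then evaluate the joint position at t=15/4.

Δ: Δ0=1/3, Δ1=8/3, Δ2=-2
row 1: diag=12, rhs=14; c'=1/4, d'=7/6
row 2: denom=8−3·1/4=29/4; d'=(-28−3·7/6)/(29/4)=-126/29
back: M2=-126/29
back: M1=7/6−1/4·-126/29=196/87
M: M0=0, M1=196/87, M2=-126/29, M3=0
seg 0: a=-4, c=M0/2=0, d=(M1−M0)/(6·3)=98/783, b=Δ0−h0·(2M0+M1)/6=-23/29
seg 1: a=-3, c=M1/2=98/87, d=(M2−M1)/(6·3)=-287/783, b=Δ1−h1·(2M1+M2)/6=75/29
seg 2: a=5, c=M2/2=-63/29, d=(M3−M2)/(6·1)=21/29, b=Δ2−h2·(2M2+M3)/6=-16/29
t_q=15/4 → seg 1, τ=3/4; S=-3+75/29·τ+98/87·τ²+-287/783·τ³=-1079/1856

  seg 0: a=-4 b=-23/29 c=0 d=98/783
  seg 1: a=-3 b=75/29 c=98/87 d=-287/783
  seg 2: a=5 b=-16/29 c=-63/29 d=21/29
S(15/4) = -1079/1856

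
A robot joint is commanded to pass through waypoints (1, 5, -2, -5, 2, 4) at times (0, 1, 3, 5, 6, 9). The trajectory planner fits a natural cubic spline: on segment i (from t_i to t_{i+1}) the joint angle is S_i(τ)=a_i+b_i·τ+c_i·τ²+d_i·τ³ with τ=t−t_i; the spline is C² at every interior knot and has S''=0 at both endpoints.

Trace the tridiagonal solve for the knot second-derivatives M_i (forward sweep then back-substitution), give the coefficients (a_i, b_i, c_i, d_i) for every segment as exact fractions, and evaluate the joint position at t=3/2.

  seg 0: a=1 b=7481/1407 c=0 d=-1853/1407
  seg 1: a=5 b=1922/1407 c=-1853/469 d=8543/11256
  seg 2: a=-2 b=-14999/2814 c=1131/1876 d=1055/1608
  seg 3: a=-5 b=6971/1407 c=2129/469 d=-3509/1407
  seg 4: a=2 b=9218/1407 c=-1380/469 d=460/1407
S(3/2) = 143781/30016

Δ: Δ0=4, Δ1=-7/2, Δ2=-3/2, Δ3=7, Δ4=2/3
row 1: diag=6, rhs=-45; c'=1/3, d'=-15/2
row 2: denom=8−2·1/3=22/3; d'=(12−2·-15/2)/(22/3)=81/22
row 3: denom=6−2·3/11=60/11; d'=(51−2·81/22)/(60/11)=8
row 4: denom=8−1·11/60=469/60; d'=(-38−1·8)/(469/60)=-2760/469
back: M4=-2760/469
back: M3=8−11/60·-2760/469=4258/469
back: M2=81/22−3/11·4258/469=1131/938
back: M1=-15/2−1/3·1131/938=-3706/469
M: M0=0, M1=-3706/469, M2=1131/938, M3=4258/469, M4=-2760/469, M5=0
seg 0: a=1, c=M0/2=0, d=(M1−M0)/(6·1)=-1853/1407, b=Δ0−h0·(2M0+M1)/6=7481/1407
seg 1: a=5, c=M1/2=-1853/469, d=(M2−M1)/(6·2)=8543/11256, b=Δ1−h1·(2M1+M2)/6=1922/1407
seg 2: a=-2, c=M2/2=1131/1876, d=(M3−M2)/(6·2)=1055/1608, b=Δ2−h2·(2M2+M3)/6=-14999/2814
seg 3: a=-5, c=M3/2=2129/469, d=(M4−M3)/(6·1)=-3509/1407, b=Δ3−h3·(2M3+M4)/6=6971/1407
seg 4: a=2, c=M4/2=-1380/469, d=(M5−M4)/(6·3)=460/1407, b=Δ4−h4·(2M4+M5)/6=9218/1407
t_q=3/2 → seg 1, τ=1/2; S=5+1922/1407·τ+-1853/469·τ²+8543/11256·τ³=143781/30016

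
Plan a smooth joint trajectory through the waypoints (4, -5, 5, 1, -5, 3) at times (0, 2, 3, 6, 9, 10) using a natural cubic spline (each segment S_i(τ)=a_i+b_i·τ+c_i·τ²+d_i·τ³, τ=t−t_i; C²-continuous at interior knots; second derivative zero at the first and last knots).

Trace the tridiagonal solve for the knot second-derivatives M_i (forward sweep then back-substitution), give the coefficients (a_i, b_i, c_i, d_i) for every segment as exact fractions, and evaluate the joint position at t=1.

Δ: Δ0=-9/2, Δ1=10, Δ2=-4/3, Δ3=-2, Δ4=8
row 1: diag=6, rhs=87; c'=1/6, d'=29/2
row 2: denom=8−1·1/6=47/6; d'=(-68−1·29/2)/(47/6)=-495/47
row 3: denom=12−3·18/47=510/47; d'=(-4−3·-495/47)/(510/47)=1297/510
row 4: denom=8−3·47/170=1219/170; d'=(60−3·1297/510)/(1219/170)=8903/1219
back: M4=8903/1219
back: M3=1297/510−47/170·8903/1219=1916/3657
back: M2=-495/47−18/47·1916/3657=-13083/1219
back: M1=29/2−1/6·-13083/1219=19856/1219
M: M0=0, M1=19856/1219, M2=-13083/1219, M3=1916/3657, M4=8903/1219, M5=0
seg 0: a=4, c=M0/2=0, d=(M1−M0)/(6·2)=4964/3657, b=Δ0−h0·(2M0+M1)/6=-72625/7314
seg 1: a=-5, c=M1/2=9928/1219, d=(M2−M1)/(6·1)=-32939/7314, b=Δ1−h1·(2M1+M2)/6=46511/7314
seg 2: a=5, c=M2/2=-13083/2438, d=(M3−M2)/(6·3)=41165/65826, b=Δ2−h2·(2M2+M3)/6=33415/3657
seg 3: a=1, c=M3/2=958/3657, d=(M4−M3)/(6·3)=24793/65826, b=Δ3−h3·(2M3+M4)/6=-45169/7314
seg 4: a=-5, c=M4/2=8903/2438, d=(M5−M4)/(6·1)=-8903/7314, b=Δ4−h4·(2M4+M5)/6=20353/3657
t_q=1 → seg 0, τ=1; S=4+-72625/7314·τ+0·τ²+4964/3657·τ³=-11147/2438

  seg 0: a=4 b=-72625/7314 c=0 d=4964/3657
  seg 1: a=-5 b=46511/7314 c=9928/1219 d=-32939/7314
  seg 2: a=5 b=33415/3657 c=-13083/2438 d=41165/65826
  seg 3: a=1 b=-45169/7314 c=958/3657 d=24793/65826
  seg 4: a=-5 b=20353/3657 c=8903/2438 d=-8903/7314
S(1) = -11147/2438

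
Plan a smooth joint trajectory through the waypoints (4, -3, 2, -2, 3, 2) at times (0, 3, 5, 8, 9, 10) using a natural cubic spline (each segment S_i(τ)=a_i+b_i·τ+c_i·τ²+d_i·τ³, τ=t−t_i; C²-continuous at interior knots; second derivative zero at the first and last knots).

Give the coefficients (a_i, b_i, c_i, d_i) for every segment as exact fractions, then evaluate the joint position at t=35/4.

Δ: Δ0=-7/3, Δ1=5/2, Δ2=-4/3, Δ3=5, Δ4=-1
row 1: diag=10, rhs=29; c'=1/5, d'=29/10
row 2: denom=10−2·1/5=48/5; d'=(-23−2·29/10)/(48/5)=-3
row 3: denom=8−3·5/16=113/16; d'=(38−3·-3)/(113/16)=752/113
row 4: denom=4−1·16/113=436/113; d'=(-36−1·752/113)/(436/113)=-1205/109
back: M4=-1205/109
back: M3=752/113−16/113·-1205/109=896/109
back: M2=-3−5/16·896/109=-607/109
back: M1=29/10−1/5·-607/109=875/218
M: M0=0, M1=875/218, M2=-607/109, M3=896/109, M4=-1205/109, M5=0
seg 0: a=4, c=M0/2=0, d=(M1−M0)/(6·3)=875/3924, b=Δ0−h0·(2M0+M1)/6=-5677/1308
seg 1: a=-3, c=M1/2=875/436, d=(M2−M1)/(6·2)=-2089/2616, b=Δ1−h1·(2M1+M2)/6=1099/654
seg 2: a=2, c=M2/2=-607/218, d=(M3−M2)/(6·3)=167/218, b=Δ2−h2·(2M2+M3)/6=41/327
seg 3: a=-2, c=M3/2=448/109, d=(M4−M3)/(6·1)=-2101/654, b=Δ3−h3·(2M3+M4)/6=2683/654
seg 4: a=3, c=M4/2=-1205/218, d=(M5−M4)/(6·1)=1205/654, b=Δ4−h4·(2M4+M5)/6=878/327
t_q=35/4 → seg 3, τ=3/4; S=-2+2683/654·τ+448/109·τ²+-2101/654·τ³=28371/13952

  seg 0: a=4 b=-5677/1308 c=0 d=875/3924
  seg 1: a=-3 b=1099/654 c=875/436 d=-2089/2616
  seg 2: a=2 b=41/327 c=-607/218 d=167/218
  seg 3: a=-2 b=2683/654 c=448/109 d=-2101/654
  seg 4: a=3 b=878/327 c=-1205/218 d=1205/654
S(35/4) = 28371/13952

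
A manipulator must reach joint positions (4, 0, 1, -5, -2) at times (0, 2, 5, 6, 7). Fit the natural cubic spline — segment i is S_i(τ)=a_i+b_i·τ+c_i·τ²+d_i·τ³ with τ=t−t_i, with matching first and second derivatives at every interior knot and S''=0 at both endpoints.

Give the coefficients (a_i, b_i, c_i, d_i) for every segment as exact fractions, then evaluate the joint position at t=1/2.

Δ: Δ0=-2, Δ1=1/3, Δ2=-6, Δ3=3
row 1: diag=10, rhs=14; c'=3/10, d'=7/5
row 2: denom=8−3·3/10=71/10; d'=(-38−3·7/5)/(71/10)=-422/71
row 3: denom=4−1·10/71=274/71; d'=(54−1·-422/71)/(274/71)=2128/137
back: M3=2128/137
back: M2=-422/71−10/71·2128/137=-1114/137
back: M1=7/5−3/10·-1114/137=526/137
M: M0=0, M1=526/137, M2=-1114/137, M3=2128/137, M4=0
seg 0: a=4, c=M0/2=0, d=(M1−M0)/(6·2)=263/822, b=Δ0−h0·(2M0+M1)/6=-1348/411
seg 1: a=0, c=M1/2=263/137, d=(M2−M1)/(6·3)=-820/1233, b=Δ1−h1·(2M1+M2)/6=230/411
seg 2: a=1, c=M2/2=-557/137, d=(M3−M2)/(6·1)=1621/411, b=Δ2−h2·(2M2+M3)/6=-2416/411
seg 3: a=-5, c=M3/2=1064/137, d=(M4−M3)/(6·1)=-1064/411, b=Δ3−h3·(2M3+M4)/6=-895/411
t_q=1/2 → seg 0, τ=1/2; S=4+-1348/411·τ+0·τ²+263/822·τ³=5261/2192

  seg 0: a=4 b=-1348/411 c=0 d=263/822
  seg 1: a=0 b=230/411 c=263/137 d=-820/1233
  seg 2: a=1 b=-2416/411 c=-557/137 d=1621/411
  seg 3: a=-5 b=-895/411 c=1064/137 d=-1064/411
S(1/2) = 5261/2192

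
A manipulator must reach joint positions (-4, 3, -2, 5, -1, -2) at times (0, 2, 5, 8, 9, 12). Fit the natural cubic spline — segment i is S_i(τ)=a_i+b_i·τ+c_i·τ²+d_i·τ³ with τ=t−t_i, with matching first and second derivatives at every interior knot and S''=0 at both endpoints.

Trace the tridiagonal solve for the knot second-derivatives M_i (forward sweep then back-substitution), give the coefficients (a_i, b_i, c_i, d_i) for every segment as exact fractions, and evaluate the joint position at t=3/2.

  seg 0: a=-4 b=7075/1394 c=0 d=-549/1394
  seg 1: a=3 b=487/1394 c=-1647/697 d=21215/37638
  seg 2: a=-2 b=57/41 c=11333/4182 d=-30055/37638
  seg 3: a=5 b=-5451/1394 c=-9361/2091 d=9983/4182
  seg 4: a=-1 b=-11924/2091 c=11227/4182 d=-11227/37638
S(3/2) = 25469/11152

Δ: Δ0=7/2, Δ1=-5/3, Δ2=7/3, Δ3=-6, Δ4=-1/3
row 1: diag=10, rhs=-31; c'=3/10, d'=-31/10
row 2: denom=12−3·3/10=111/10; d'=(24−3·-31/10)/(111/10)=3
row 3: denom=8−3·10/37=266/37; d'=(-50−3·3)/(266/37)=-2183/266
row 4: denom=8−1·37/266=2091/266; d'=(34−1·-2183/266)/(2091/266)=11227/2091
back: M4=11227/2091
back: M3=-2183/266−37/266·11227/2091=-18722/2091
back: M2=3−10/37·-18722/2091=11333/2091
back: M1=-31/10−3/10·11333/2091=-3294/697
M: M0=0, M1=-3294/697, M2=11333/2091, M3=-18722/2091, M4=11227/2091, M5=0
seg 0: a=-4, c=M0/2=0, d=(M1−M0)/(6·2)=-549/1394, b=Δ0−h0·(2M0+M1)/6=7075/1394
seg 1: a=3, c=M1/2=-1647/697, d=(M2−M1)/(6·3)=21215/37638, b=Δ1−h1·(2M1+M2)/6=487/1394
seg 2: a=-2, c=M2/2=11333/4182, d=(M3−M2)/(6·3)=-30055/37638, b=Δ2−h2·(2M2+M3)/6=57/41
seg 3: a=5, c=M3/2=-9361/2091, d=(M4−M3)/(6·1)=9983/4182, b=Δ3−h3·(2M3+M4)/6=-5451/1394
seg 4: a=-1, c=M4/2=11227/4182, d=(M5−M4)/(6·3)=-11227/37638, b=Δ4−h4·(2M4+M5)/6=-11924/2091
t_q=3/2 → seg 0, τ=3/2; S=-4+7075/1394·τ+0·τ²+-549/1394·τ³=25469/11152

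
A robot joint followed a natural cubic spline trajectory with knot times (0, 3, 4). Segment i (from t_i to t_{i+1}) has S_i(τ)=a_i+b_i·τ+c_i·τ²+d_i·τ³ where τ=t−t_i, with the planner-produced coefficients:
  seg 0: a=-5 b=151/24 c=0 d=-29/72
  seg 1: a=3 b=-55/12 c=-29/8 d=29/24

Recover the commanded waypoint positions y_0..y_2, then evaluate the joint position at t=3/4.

y_0 = S_0(0) = a_0 = -5
y_1 = S_1(0) = a_1 = 3
y_2 = S_1(1) = -4
t_q=3/4 is in segment 0 (τ=3/4); S_0(τ)=-231/512

y_0=-5 y_1=3 y_2=-4
S(3/4) = -231/512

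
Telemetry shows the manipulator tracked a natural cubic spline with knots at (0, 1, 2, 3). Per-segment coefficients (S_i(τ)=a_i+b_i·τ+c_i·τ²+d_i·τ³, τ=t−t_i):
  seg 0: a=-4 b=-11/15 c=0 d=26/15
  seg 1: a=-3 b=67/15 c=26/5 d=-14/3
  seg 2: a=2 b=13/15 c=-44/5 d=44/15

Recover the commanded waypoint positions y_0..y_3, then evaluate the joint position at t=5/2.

y_0 = S_0(0) = a_0 = -4
y_1 = S_1(0) = a_1 = -3
y_2 = S_2(0) = a_2 = 2
y_3 = S_2(1) = -3
t_q=5/2 is in segment 2 (τ=1/2); S_2(τ)=3/5

y_0=-4 y_1=-3 y_2=2 y_3=-3
S(5/2) = 3/5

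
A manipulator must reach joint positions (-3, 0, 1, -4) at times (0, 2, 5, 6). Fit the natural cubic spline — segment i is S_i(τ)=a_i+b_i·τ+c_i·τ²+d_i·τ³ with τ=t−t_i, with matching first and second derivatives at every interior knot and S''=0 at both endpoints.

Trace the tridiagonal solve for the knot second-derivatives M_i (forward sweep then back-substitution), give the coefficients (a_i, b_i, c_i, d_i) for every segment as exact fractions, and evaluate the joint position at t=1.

  seg 0: a=-3 b=559/426 c=0 d=10/213
  seg 1: a=0 b=799/426 c=20/71 d=-113/426
  seg 2: a=1 b=-766/213 c=-299/142 d=299/426
S(1) = -233/142

Δ: Δ0=3/2, Δ1=1/3, Δ2=-5
row 1: diag=10, rhs=-7; c'=3/10, d'=-7/10
row 2: denom=8−3·3/10=71/10; d'=(-32−3·-7/10)/(71/10)=-299/71
back: M2=-299/71
back: M1=-7/10−3/10·-299/71=40/71
M: M0=0, M1=40/71, M2=-299/71, M3=0
seg 0: a=-3, c=M0/2=0, d=(M1−M0)/(6·2)=10/213, b=Δ0−h0·(2M0+M1)/6=559/426
seg 1: a=0, c=M1/2=20/71, d=(M2−M1)/(6·3)=-113/426, b=Δ1−h1·(2M1+M2)/6=799/426
seg 2: a=1, c=M2/2=-299/142, d=(M3−M2)/(6·1)=299/426, b=Δ2−h2·(2M2+M3)/6=-766/213
t_q=1 → seg 0, τ=1; S=-3+559/426·τ+0·τ²+10/213·τ³=-233/142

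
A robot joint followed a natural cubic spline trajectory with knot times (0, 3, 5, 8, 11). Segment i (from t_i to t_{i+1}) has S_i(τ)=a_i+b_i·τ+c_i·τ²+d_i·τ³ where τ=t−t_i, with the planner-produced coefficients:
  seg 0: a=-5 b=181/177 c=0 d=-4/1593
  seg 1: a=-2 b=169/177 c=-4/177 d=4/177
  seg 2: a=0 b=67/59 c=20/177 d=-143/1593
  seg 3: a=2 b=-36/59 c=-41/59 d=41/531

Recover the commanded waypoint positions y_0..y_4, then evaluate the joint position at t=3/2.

y_0=-5 y_1=-2 y_2=0 y_3=2 y_4=-4
S(3/2) = -205/59

y_0 = S_0(0) = a_0 = -5
y_1 = S_1(0) = a_1 = -2
y_2 = S_2(0) = a_2 = 0
y_3 = S_3(0) = a_3 = 2
y_4 = S_3(3) = -4
t_q=3/2 is in segment 0 (τ=3/2); S_0(τ)=-205/59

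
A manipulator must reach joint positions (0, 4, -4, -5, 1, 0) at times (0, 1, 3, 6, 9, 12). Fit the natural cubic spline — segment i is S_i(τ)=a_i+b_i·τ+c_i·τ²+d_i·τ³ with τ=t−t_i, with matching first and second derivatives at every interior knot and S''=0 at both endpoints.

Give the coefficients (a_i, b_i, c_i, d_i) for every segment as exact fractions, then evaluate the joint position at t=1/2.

Δ: Δ0=4, Δ1=-4, Δ2=-1/3, Δ3=2, Δ4=-1/3
row 1: diag=6, rhs=-48; c'=1/3, d'=-8
row 2: denom=10−2·1/3=28/3; d'=(22−2·-8)/(28/3)=57/14
row 3: denom=12−3·9/28=309/28; d'=(14−3·57/14)/(309/28)=50/309
row 4: denom=12−3·28/103=1152/103; d'=(-14−3·50/309)/(1152/103)=-373/288
back: M4=-373/288
back: M3=50/309−28/103·-373/288=37/72
back: M2=57/14−9/28·37/72=125/32
back: M1=-8−1/3·125/32=-893/96
M: M0=0, M1=-893/96, M2=125/32, M3=37/72, M4=-373/288, M5=0
seg 0: a=0, c=M0/2=0, d=(M1−M0)/(6·1)=-893/576, b=Δ0−h0·(2M0+M1)/6=3197/576
seg 1: a=4, c=M1/2=-893/192, d=(M2−M1)/(6·2)=317/288, b=Δ1−h1·(2M1+M2)/6=259/288
seg 2: a=-4, c=M2/2=125/64, d=(M3−M2)/(6·3)=-977/5184, b=Δ2−h2·(2M2+M3)/6=-1295/288
seg 3: a=-5, c=M3/2=37/144, d=(M4−M3)/(6·3)=-521/5184, b=Δ3−h3·(2M3+M4)/6=1229/576
seg 4: a=1, c=M4/2=-373/576, d=(M5−M4)/(6·3)=373/5184, b=Δ4−h4·(2M4+M5)/6=277/288
t_q=1/2 → seg 0, τ=1/2; S=0+3197/576·τ+0·τ²+-893/576·τ³=3965/1536

  seg 0: a=0 b=3197/576 c=0 d=-893/576
  seg 1: a=4 b=259/288 c=-893/192 d=317/288
  seg 2: a=-4 b=-1295/288 c=125/64 d=-977/5184
  seg 3: a=-5 b=1229/576 c=37/144 d=-521/5184
  seg 4: a=1 b=277/288 c=-373/576 d=373/5184
S(1/2) = 3965/1536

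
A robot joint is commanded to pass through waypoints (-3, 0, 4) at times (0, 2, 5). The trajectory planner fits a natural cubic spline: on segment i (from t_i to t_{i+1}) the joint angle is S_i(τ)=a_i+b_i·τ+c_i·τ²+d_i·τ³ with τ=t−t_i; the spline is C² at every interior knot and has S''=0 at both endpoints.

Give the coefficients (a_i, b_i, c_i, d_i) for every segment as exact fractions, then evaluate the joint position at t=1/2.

Δ: Δ0=3/2, Δ1=4/3
row 1: diag=10, rhs=-1; c'=3/10, d'=-1/10
back: M1=-1/10
M: M0=0, M1=-1/10, M2=0
seg 0: a=-3, c=M0/2=0, d=(M1−M0)/(6·2)=-1/120, b=Δ0−h0·(2M0+M1)/6=23/15
seg 1: a=0, c=M1/2=-1/20, d=(M2−M1)/(6·3)=1/180, b=Δ1−h1·(2M1+M2)/6=43/30
t_q=1/2 → seg 0, τ=1/2; S=-3+23/15·τ+0·τ²+-1/120·τ³=-143/64

  seg 0: a=-3 b=23/15 c=0 d=-1/120
  seg 1: a=0 b=43/30 c=-1/20 d=1/180
S(1/2) = -143/64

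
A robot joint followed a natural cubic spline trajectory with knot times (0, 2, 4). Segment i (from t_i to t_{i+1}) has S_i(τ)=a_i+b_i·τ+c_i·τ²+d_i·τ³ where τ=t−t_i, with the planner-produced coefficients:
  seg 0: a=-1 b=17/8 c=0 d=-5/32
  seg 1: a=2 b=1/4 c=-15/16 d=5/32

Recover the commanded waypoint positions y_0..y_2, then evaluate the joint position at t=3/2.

y_0=-1 y_1=2 y_2=0
S(3/2) = 425/256

y_0 = S_0(0) = a_0 = -1
y_1 = S_1(0) = a_1 = 2
y_2 = S_1(2) = 0
t_q=3/2 is in segment 0 (τ=3/2); S_0(τ)=425/256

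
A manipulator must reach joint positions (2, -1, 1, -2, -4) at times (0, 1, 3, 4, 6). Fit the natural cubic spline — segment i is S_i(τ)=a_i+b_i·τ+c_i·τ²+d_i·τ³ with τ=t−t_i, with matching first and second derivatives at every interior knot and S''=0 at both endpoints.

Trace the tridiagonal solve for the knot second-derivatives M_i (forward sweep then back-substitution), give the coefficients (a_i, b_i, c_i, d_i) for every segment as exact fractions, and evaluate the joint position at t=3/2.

Δ: Δ0=-3, Δ1=1, Δ2=-3, Δ3=-1
row 1: diag=6, rhs=24; c'=1/3, d'=4
row 2: denom=6−2·1/3=16/3; d'=(-24−2·4)/(16/3)=-6
row 3: denom=6−1·3/16=93/16; d'=(12−1·-6)/(93/16)=96/31
back: M3=96/31
back: M2=-6−3/16·96/31=-204/31
back: M1=4−1/3·-204/31=192/31
M: M0=0, M1=192/31, M2=-204/31, M3=96/31, M4=0
seg 0: a=2, c=M0/2=0, d=(M1−M0)/(6·1)=32/31, b=Δ0−h0·(2M0+M1)/6=-125/31
seg 1: a=-1, c=M1/2=96/31, d=(M2−M1)/(6·2)=-33/31, b=Δ1−h1·(2M1+M2)/6=-29/31
seg 2: a=1, c=M2/2=-102/31, d=(M3−M2)/(6·1)=50/31, b=Δ2−h2·(2M2+M3)/6=-41/31
seg 3: a=-2, c=M3/2=48/31, d=(M4−M3)/(6·2)=-8/31, b=Δ3−h3·(2M3+M4)/6=-95/31
t_q=3/2 → seg 1, τ=1/2; S=-1+-29/31·τ+96/31·τ²+-33/31·τ³=-205/248

  seg 0: a=2 b=-125/31 c=0 d=32/31
  seg 1: a=-1 b=-29/31 c=96/31 d=-33/31
  seg 2: a=1 b=-41/31 c=-102/31 d=50/31
  seg 3: a=-2 b=-95/31 c=48/31 d=-8/31
S(3/2) = -205/248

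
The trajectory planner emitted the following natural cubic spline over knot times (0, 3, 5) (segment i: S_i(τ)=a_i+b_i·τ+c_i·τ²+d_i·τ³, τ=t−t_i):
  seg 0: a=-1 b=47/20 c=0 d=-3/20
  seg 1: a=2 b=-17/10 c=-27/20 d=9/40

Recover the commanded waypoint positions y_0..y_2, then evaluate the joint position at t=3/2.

y_0 = S_0(0) = a_0 = -1
y_1 = S_1(0) = a_1 = 2
y_2 = S_1(2) = -5
t_q=3/2 is in segment 0 (τ=3/2); S_0(τ)=323/160

y_0=-1 y_1=2 y_2=-5
S(3/2) = 323/160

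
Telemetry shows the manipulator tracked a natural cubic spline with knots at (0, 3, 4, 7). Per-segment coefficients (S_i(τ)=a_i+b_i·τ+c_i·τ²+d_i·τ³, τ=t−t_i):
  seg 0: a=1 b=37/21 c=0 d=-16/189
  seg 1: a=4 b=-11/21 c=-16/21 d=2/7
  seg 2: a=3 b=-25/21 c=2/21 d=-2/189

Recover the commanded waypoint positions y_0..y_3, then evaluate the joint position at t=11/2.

y_0 = S_0(0) = a_0 = 1
y_1 = S_1(0) = a_1 = 4
y_2 = S_2(0) = a_2 = 3
y_3 = S_2(3) = 0
t_q=11/2 is in segment 2 (τ=3/2); S_2(τ)=39/28

y_0=1 y_1=4 y_2=3 y_3=0
S(11/2) = 39/28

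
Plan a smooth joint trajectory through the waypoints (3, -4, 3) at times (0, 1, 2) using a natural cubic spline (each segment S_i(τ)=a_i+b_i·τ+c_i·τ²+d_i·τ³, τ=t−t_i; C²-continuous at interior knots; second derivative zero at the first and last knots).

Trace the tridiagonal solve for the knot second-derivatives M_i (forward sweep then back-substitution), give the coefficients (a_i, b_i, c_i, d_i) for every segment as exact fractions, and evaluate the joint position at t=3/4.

Δ: Δ0=-7, Δ1=7
row 1: diag=4, rhs=84; c'=1/4, d'=21
back: M1=21
M: M0=0, M1=21, M2=0
seg 0: a=3, c=M0/2=0, d=(M1−M0)/(6·1)=7/2, b=Δ0−h0·(2M0+M1)/6=-21/2
seg 1: a=-4, c=M1/2=21/2, d=(M2−M1)/(6·1)=-7/2, b=Δ1−h1·(2M1+M2)/6=0
t_q=3/4 → seg 0, τ=3/4; S=3+-21/2·τ+0·τ²+7/2·τ³=-435/128

  seg 0: a=3 b=-21/2 c=0 d=7/2
  seg 1: a=-4 b=0 c=21/2 d=-7/2
S(3/4) = -435/128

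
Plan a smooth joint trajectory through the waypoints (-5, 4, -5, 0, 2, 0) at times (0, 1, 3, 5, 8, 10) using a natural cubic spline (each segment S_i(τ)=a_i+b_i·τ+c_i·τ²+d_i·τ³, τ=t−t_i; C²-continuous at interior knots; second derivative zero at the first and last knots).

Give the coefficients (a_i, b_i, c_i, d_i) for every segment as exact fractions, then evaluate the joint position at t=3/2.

  seg 0: a=-5 b=66737/5646 c=0 d=-15923/5646
  seg 1: a=4 b=9484/2823 c=-15923/1882 d=51163/22584
  seg 2: a=-5 b=-18619/5646 c=19317/3764 d=-25217/22584
  seg 3: a=0 b=10816/2823 c=-1475/941 d=1447/8469
  seg 4: a=2 b=-2711/2823 c=-28/941 d=14/2823
S(3/2) = 231729/60224

Δ: Δ0=9, Δ1=-9/2, Δ2=5/2, Δ3=2/3, Δ4=-1
row 1: diag=6, rhs=-81; c'=1/3, d'=-27/2
row 2: denom=8−2·1/3=22/3; d'=(42−2·-27/2)/(22/3)=207/22
row 3: denom=10−2·3/11=104/11; d'=(-11−2·207/22)/(104/11)=-41/13
row 4: denom=10−3·33/104=941/104; d'=(-10−3·-41/13)/(941/104)=-56/941
back: M4=-56/941
back: M3=-41/13−33/104·-56/941=-2950/941
back: M2=207/22−3/11·-2950/941=19317/1882
back: M1=-27/2−1/3·19317/1882=-15923/941
M: M0=0, M1=-15923/941, M2=19317/1882, M3=-2950/941, M4=-56/941, M5=0
seg 0: a=-5, c=M0/2=0, d=(M1−M0)/(6·1)=-15923/5646, b=Δ0−h0·(2M0+M1)/6=66737/5646
seg 1: a=4, c=M1/2=-15923/1882, d=(M2−M1)/(6·2)=51163/22584, b=Δ1−h1·(2M1+M2)/6=9484/2823
seg 2: a=-5, c=M2/2=19317/3764, d=(M3−M2)/(6·2)=-25217/22584, b=Δ2−h2·(2M2+M3)/6=-18619/5646
seg 3: a=0, c=M3/2=-1475/941, d=(M4−M3)/(6·3)=1447/8469, b=Δ3−h3·(2M3+M4)/6=10816/2823
seg 4: a=2, c=M4/2=-28/941, d=(M5−M4)/(6·2)=14/2823, b=Δ4−h4·(2M4+M5)/6=-2711/2823
t_q=3/2 → seg 1, τ=1/2; S=4+9484/2823·τ+-15923/1882·τ²+51163/22584·τ³=231729/60224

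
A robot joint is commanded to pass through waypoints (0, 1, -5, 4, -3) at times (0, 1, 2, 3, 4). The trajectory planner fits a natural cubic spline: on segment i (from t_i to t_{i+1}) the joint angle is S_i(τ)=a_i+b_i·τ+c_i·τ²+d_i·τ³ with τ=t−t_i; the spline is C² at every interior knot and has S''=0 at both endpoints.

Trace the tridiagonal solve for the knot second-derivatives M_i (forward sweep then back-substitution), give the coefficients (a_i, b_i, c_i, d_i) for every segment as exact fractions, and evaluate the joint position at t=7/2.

  seg 0: a=0 b=237/56 c=0 d=-181/56
  seg 1: a=1 b=-153/28 c=-543/56 d=513/56
  seg 2: a=-5 b=21/8 c=249/14 d=-639/56
  seg 3: a=4 b=111/28 c=-921/56 d=307/56
S(7/2) = 1145/448

Δ: Δ0=1, Δ1=-6, Δ2=9, Δ3=-7
row 1: diag=4, rhs=-42; c'=1/4, d'=-21/2
row 2: denom=4−1·1/4=15/4; d'=(90−1·-21/2)/(15/4)=134/5
row 3: denom=4−1·4/15=56/15; d'=(-96−1·134/5)/(56/15)=-921/28
back: M3=-921/28
back: M2=134/5−4/15·-921/28=249/7
back: M1=-21/2−1/4·249/7=-543/28
M: M0=0, M1=-543/28, M2=249/7, M3=-921/28, M4=0
seg 0: a=0, c=M0/2=0, d=(M1−M0)/(6·1)=-181/56, b=Δ0−h0·(2M0+M1)/6=237/56
seg 1: a=1, c=M1/2=-543/56, d=(M2−M1)/(6·1)=513/56, b=Δ1−h1·(2M1+M2)/6=-153/28
seg 2: a=-5, c=M2/2=249/14, d=(M3−M2)/(6·1)=-639/56, b=Δ2−h2·(2M2+M3)/6=21/8
seg 3: a=4, c=M3/2=-921/56, d=(M4−M3)/(6·1)=307/56, b=Δ3−h3·(2M3+M4)/6=111/28
t_q=7/2 → seg 3, τ=1/2; S=4+111/28·τ+-921/56·τ²+307/56·τ³=1145/448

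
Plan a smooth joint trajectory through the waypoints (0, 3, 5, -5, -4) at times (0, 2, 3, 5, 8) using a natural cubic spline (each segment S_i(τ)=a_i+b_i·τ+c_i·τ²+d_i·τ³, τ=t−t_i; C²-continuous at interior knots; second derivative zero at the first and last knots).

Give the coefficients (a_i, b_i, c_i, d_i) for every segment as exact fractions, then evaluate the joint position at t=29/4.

Δ: Δ0=3/2, Δ1=2, Δ2=-5, Δ3=1/3
row 1: diag=6, rhs=3; c'=1/6, d'=1/2
row 2: denom=6−1·1/6=35/6; d'=(-42−1·1/2)/(35/6)=-51/7
row 3: denom=10−2·12/35=326/35; d'=(32−2·-51/7)/(326/35)=5
back: M3=5
back: M2=-51/7−12/35·5=-9
back: M1=1/2−1/6·-9=2
M: M0=0, M1=2, M2=-9, M3=5, M4=0
seg 0: a=0, c=M0/2=0, d=(M1−M0)/(6·2)=1/6, b=Δ0−h0·(2M0+M1)/6=5/6
seg 1: a=3, c=M1/2=1, d=(M2−M1)/(6·1)=-11/6, b=Δ1−h1·(2M1+M2)/6=17/6
seg 2: a=5, c=M2/2=-9/2, d=(M3−M2)/(6·2)=7/6, b=Δ2−h2·(2M2+M3)/6=-2/3
seg 3: a=-5, c=M3/2=5/2, d=(M4−M3)/(6·3)=-5/18, b=Δ3−h3·(2M3+M4)/6=-14/3
t_q=29/4 → seg 3, τ=9/4; S=-5+-14/3·τ+5/2·τ²+-5/18·τ³=-769/128

  seg 0: a=0 b=5/6 c=0 d=1/6
  seg 1: a=3 b=17/6 c=1 d=-11/6
  seg 2: a=5 b=-2/3 c=-9/2 d=7/6
  seg 3: a=-5 b=-14/3 c=5/2 d=-5/18
S(29/4) = -769/128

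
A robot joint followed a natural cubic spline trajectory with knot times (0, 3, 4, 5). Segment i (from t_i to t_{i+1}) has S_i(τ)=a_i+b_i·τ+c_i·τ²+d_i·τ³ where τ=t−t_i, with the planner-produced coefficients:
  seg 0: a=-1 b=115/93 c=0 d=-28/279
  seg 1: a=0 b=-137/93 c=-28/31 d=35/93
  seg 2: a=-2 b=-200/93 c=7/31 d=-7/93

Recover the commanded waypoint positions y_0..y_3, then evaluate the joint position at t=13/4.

y_0 = S_0(0) = a_0 = -1
y_1 = S_1(0) = a_1 = 0
y_2 = S_2(0) = a_2 = -2
y_3 = S_2(1) = -4
t_q=13/4 is in segment 1 (τ=1/4); S_1(τ)=-831/1984

y_0=-1 y_1=0 y_2=-2 y_3=-4
S(13/4) = -831/1984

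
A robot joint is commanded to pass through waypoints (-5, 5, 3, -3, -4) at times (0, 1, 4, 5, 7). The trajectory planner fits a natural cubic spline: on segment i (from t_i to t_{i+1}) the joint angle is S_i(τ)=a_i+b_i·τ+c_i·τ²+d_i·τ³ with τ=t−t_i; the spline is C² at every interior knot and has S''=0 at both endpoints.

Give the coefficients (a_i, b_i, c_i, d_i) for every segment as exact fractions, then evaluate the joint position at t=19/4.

  seg 0: a=-5 b=21653/1932 c=0 d=-2333/1932
  seg 1: a=5 b=7327/966 c=-2333/644 d=1685/5796
  seg 2: a=3 b=-12175/1932 c=-162/161 d=361/276
  seg 3: a=-3 b=-4241/966 c=1879/644 d=-1879/3864
S(19/4) = -3119/1792

Δ: Δ0=10, Δ1=-2/3, Δ2=-6, Δ3=-1/2
row 1: diag=8, rhs=-64; c'=3/8, d'=-8
row 2: denom=8−3·3/8=55/8; d'=(-32−3·-8)/(55/8)=-64/55
row 3: denom=6−1·8/55=322/55; d'=(33−1·-64/55)/(322/55)=1879/322
back: M3=1879/322
back: M2=-64/55−8/55·1879/322=-324/161
back: M1=-8−3/8·-324/161=-2333/322
M: M0=0, M1=-2333/322, M2=-324/161, M3=1879/322, M4=0
seg 0: a=-5, c=M0/2=0, d=(M1−M0)/(6·1)=-2333/1932, b=Δ0−h0·(2M0+M1)/6=21653/1932
seg 1: a=5, c=M1/2=-2333/644, d=(M2−M1)/(6·3)=1685/5796, b=Δ1−h1·(2M1+M2)/6=7327/966
seg 2: a=3, c=M2/2=-162/161, d=(M3−M2)/(6·1)=361/276, b=Δ2−h2·(2M2+M3)/6=-12175/1932
seg 3: a=-3, c=M3/2=1879/644, d=(M4−M3)/(6·2)=-1879/3864, b=Δ3−h3·(2M3+M4)/6=-4241/966
t_q=19/4 → seg 2, τ=3/4; S=3+-12175/1932·τ+-162/161·τ²+361/276·τ³=-3119/1792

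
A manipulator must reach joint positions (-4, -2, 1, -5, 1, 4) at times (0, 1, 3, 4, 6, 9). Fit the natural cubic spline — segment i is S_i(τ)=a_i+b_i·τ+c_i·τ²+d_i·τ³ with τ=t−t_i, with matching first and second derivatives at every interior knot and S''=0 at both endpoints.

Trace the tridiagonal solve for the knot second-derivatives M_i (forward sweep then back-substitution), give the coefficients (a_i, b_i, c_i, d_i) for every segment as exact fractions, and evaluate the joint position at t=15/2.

Δ: Δ0=2, Δ1=3/2, Δ2=-6, Δ3=3, Δ4=1
row 1: diag=6, rhs=-3; c'=1/3, d'=-1/2
row 2: denom=6−2·1/3=16/3; d'=(-45−2·-1/2)/(16/3)=-33/4
row 3: denom=6−1·3/16=93/16; d'=(54−1·-33/4)/(93/16)=332/31
row 4: denom=10−2·32/93=866/93; d'=(-12−2·332/31)/(866/93)=-1554/433
back: M4=-1554/433
back: M3=332/31−32/93·-1554/433=5172/433
back: M2=-33/4−3/16·5172/433=-4542/433
back: M1=-1/2−1/3·-4542/433=2595/866
M: M0=0, M1=2595/866, M2=-4542/433, M3=5172/433, M4=-1554/433, M5=0
seg 0: a=-4, c=M0/2=0, d=(M1−M0)/(6·1)=865/1732, b=Δ0−h0·(2M0+M1)/6=2599/1732
seg 1: a=-2, c=M1/2=2595/1732, d=(M2−M1)/(6·2)=-3893/3464, b=Δ1−h1·(2M1+M2)/6=2597/866
seg 2: a=1, c=M2/2=-2271/433, d=(M3−M2)/(6·1)=1619/433, b=Δ2−h2·(2M2+M3)/6=-1946/433
seg 3: a=-5, c=M3/2=2586/433, d=(M4−M3)/(6·2)=-1121/866, b=Δ3−h3·(2M3+M4)/6=-1631/433
seg 4: a=1, c=M4/2=-777/433, d=(M5−M4)/(6·3)=259/1299, b=Δ4−h4·(2M4+M5)/6=1987/433
t_q=15/2 → seg 4, τ=3/2; S=1+1987/433·τ+-777/433·τ²+259/1299·τ³=15653/3464

  seg 0: a=-4 b=2599/1732 c=0 d=865/1732
  seg 1: a=-2 b=2597/866 c=2595/1732 d=-3893/3464
  seg 2: a=1 b=-1946/433 c=-2271/433 d=1619/433
  seg 3: a=-5 b=-1631/433 c=2586/433 d=-1121/866
  seg 4: a=1 b=1987/433 c=-777/433 d=259/1299
S(15/2) = 15653/3464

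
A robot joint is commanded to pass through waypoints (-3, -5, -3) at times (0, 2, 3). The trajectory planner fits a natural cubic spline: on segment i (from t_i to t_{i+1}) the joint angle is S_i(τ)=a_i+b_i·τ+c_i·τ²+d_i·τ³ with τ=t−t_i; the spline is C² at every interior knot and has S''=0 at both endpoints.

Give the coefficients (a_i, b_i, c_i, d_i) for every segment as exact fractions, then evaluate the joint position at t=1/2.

  seg 0: a=-3 b=-2 c=0 d=1/4
  seg 1: a=-5 b=1 c=3/2 d=-1/2
S(1/2) = -127/32

Δ: Δ0=-1, Δ1=2
row 1: diag=6, rhs=18; c'=1/6, d'=3
back: M1=3
M: M0=0, M1=3, M2=0
seg 0: a=-3, c=M0/2=0, d=(M1−M0)/(6·2)=1/4, b=Δ0−h0·(2M0+M1)/6=-2
seg 1: a=-5, c=M1/2=3/2, d=(M2−M1)/(6·1)=-1/2, b=Δ1−h1·(2M1+M2)/6=1
t_q=1/2 → seg 0, τ=1/2; S=-3+-2·τ+0·τ²+1/4·τ³=-127/32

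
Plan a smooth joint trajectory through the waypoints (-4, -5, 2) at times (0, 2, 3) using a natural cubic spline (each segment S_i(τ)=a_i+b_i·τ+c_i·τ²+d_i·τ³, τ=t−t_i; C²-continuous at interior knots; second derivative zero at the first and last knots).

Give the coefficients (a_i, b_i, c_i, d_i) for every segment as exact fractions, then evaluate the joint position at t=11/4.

  seg 0: a=-4 b=-3 c=0 d=5/8
  seg 1: a=-5 b=9/2 c=15/4 d=-5/4
S(11/4) = -11/256

Δ: Δ0=-1/2, Δ1=7
row 1: diag=6, rhs=45; c'=1/6, d'=15/2
back: M1=15/2
M: M0=0, M1=15/2, M2=0
seg 0: a=-4, c=M0/2=0, d=(M1−M0)/(6·2)=5/8, b=Δ0−h0·(2M0+M1)/6=-3
seg 1: a=-5, c=M1/2=15/4, d=(M2−M1)/(6·1)=-5/4, b=Δ1−h1·(2M1+M2)/6=9/2
t_q=11/4 → seg 1, τ=3/4; S=-5+9/2·τ+15/4·τ²+-5/4·τ³=-11/256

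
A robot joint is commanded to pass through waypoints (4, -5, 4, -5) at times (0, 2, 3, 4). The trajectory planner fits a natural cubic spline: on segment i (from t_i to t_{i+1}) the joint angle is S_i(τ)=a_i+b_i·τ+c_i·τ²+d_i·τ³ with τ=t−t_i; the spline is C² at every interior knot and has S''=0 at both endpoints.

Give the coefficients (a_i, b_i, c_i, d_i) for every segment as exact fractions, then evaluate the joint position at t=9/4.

Δ: Δ0=-9/2, Δ1=9, Δ2=-9
row 1: diag=6, rhs=81; c'=1/6, d'=27/2
row 2: denom=4−1·1/6=23/6; d'=(-108−1·27/2)/(23/6)=-729/23
back: M2=-729/23
back: M1=27/2−1/6·-729/23=432/23
M: M0=0, M1=432/23, M2=-729/23, M3=0
seg 0: a=4, c=M0/2=0, d=(M1−M0)/(6·2)=36/23, b=Δ0−h0·(2M0+M1)/6=-495/46
seg 1: a=-5, c=M1/2=216/23, d=(M2−M1)/(6·1)=-387/46, b=Δ1−h1·(2M1+M2)/6=369/46
seg 2: a=4, c=M2/2=-729/46, d=(M3−M2)/(6·1)=243/46, b=Δ2−h2·(2M2+M3)/6=36/23
t_q=9/4 → seg 1, τ=1/4; S=-5+369/46·τ+216/23·τ²+-387/46·τ³=-325/128

  seg 0: a=4 b=-495/46 c=0 d=36/23
  seg 1: a=-5 b=369/46 c=216/23 d=-387/46
  seg 2: a=4 b=36/23 c=-729/46 d=243/46
S(9/4) = -325/128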